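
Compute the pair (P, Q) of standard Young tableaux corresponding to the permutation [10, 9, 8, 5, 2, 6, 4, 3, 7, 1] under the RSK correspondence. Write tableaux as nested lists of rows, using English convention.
P = [[1, 3, 7], [2, 6], [4], [5], [8], [9], [10]], Q = [[1, 6, 9], [2, 7], [3], [4], [5], [8], [10]]

Insert each entry of the permutation into P by Schensted row insertion, recording in Q the position of each new cell.

Insert 10: appended to row 1. P = [[10]].
Insert 9: 9 bumps 10 from row 1; 10 starts row 2. P = [[9], [10]].
Insert 8: 8 bumps 9 from row 1; 9 bumps 10 from row 2; 10 starts row 3. P = [[8], [9], [10]].
Insert 5: 5 bumps 8 from row 1; 8 bumps 9 from row 2; 9 bumps 10 from row 3; 10 starts row 4. P = [[5], [8], [9], [10]].
Insert 2: 2 bumps 5 from row 1; 5 bumps 8 from row 2; 8 bumps 9 from row 3; 9 bumps 10 from row 4; 10 starts row 5. P = [[2], [5], [8], [9], [10]].
Insert 6: appended to row 1. P = [[2, 6], [5], [8], [9], [10]].
Insert 4: 4 bumps 6 from row 1; 6 appends to row 2. P = [[2, 4], [5, 6], [8], [9], [10]].
Insert 3: 3 bumps 4 from row 1; 4 bumps 5 from row 2; 5 bumps 8 from row 3; 8 bumps 9 from row 4; 9 bumps 10 from row 5; 10 starts row 6. P = [[2, 3], [4, 6], [5], [8], [9], [10]].
Insert 7: appended to row 1. P = [[2, 3, 7], [4, 6], [5], [8], [9], [10]].
Insert 1: 1 bumps 2 from row 1; 2 bumps 4 from row 2; 4 bumps 5 from row 3; 5 bumps 8 from row 4; 8 bumps 9 from row 5; 9 bumps 10 from row 6; 10 starts row 7. P = [[1, 3, 7], [2, 6], [4], [5], [8], [9], [10]].

So P = [[1, 3, 7], [2, 6], [4], [5], [8], [9], [10]], Q = [[1, 6, 9], [2, 7], [3], [4], [5], [8], [10]].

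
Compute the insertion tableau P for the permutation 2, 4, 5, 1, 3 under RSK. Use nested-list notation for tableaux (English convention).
P = [[1, 3, 5], [2, 4]]

Insert 2: appended to row 1. P = [[2]].
Insert 4: appended to row 1. P = [[2, 4]].
Insert 5: appended to row 1. P = [[2, 4, 5]].
Insert 1: 1 bumps 2 from row 1; 2 starts row 2. P = [[1, 4, 5], [2]].
Insert 3: 3 bumps 4 from row 1; 4 appends to row 2. P = [[1, 3, 5], [2, 4]].

So P = [[1, 3, 5], [2, 4]].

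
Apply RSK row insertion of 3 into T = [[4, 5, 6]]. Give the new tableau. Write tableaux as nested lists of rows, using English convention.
[[3, 5, 6], [4]]

In row 1, 3 replaces 4 (the leftmost entry greater than 3); 4 is bumped to row 2. 4 starts a new row 2. The new tableau is [[3, 5, 6], [4]].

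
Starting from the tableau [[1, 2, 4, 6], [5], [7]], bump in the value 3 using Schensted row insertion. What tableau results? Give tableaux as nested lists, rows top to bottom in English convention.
[[1, 2, 3, 6], [4], [5], [7]]

In row 1, 3 replaces 4 (the leftmost entry greater than 3); 4 is bumped to row 2. In row 2, 4 replaces 5 (the leftmost entry greater than 4); 5 is bumped to row 3. In row 3, 5 replaces 7 (the leftmost entry greater than 5); 7 is bumped to row 4. 7 starts a new row 4. The new tableau is [[1, 2, 3, 6], [4], [5], [7]].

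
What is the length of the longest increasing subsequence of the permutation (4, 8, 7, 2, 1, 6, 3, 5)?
3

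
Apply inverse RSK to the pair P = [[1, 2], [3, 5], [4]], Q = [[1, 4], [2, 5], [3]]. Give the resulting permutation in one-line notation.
4 3 1 5 2

Reverse the RSK construction: for i from n down to 1, find the cell of Q containing i, remove the entry at that cell from P, and reverse-bump it up through P; the value ejected from row 1 is w(i).

Step i=5: Q has 5 at row 2, column 2; remove 5 from row 2 of P and reverse-bump: 5 enters row 1 and ejects 2. So w(5) = 2. P is now [[1, 5], [3], [4]].
Step i=4: Q has 4 at row 1, column 2; remove that cell from P, ejecting 5. So w(4) = 5. P is now [[1], [3], [4]].
Step i=3: Q has 3 at row 3, column 1; remove 4 from row 3 of P and reverse-bump: 4 enters row 2 and ejects 3; 3 enters row 1 and ejects 1. So w(3) = 1. P is now [[3], [4]].
Step i=2: Q has 2 at row 2, column 1; remove 4 from row 2 of P and reverse-bump: 4 enters row 1 and ejects 3. So w(2) = 3. P is now [[4]].
Step i=1: Q has 1 at row 1, column 1; remove that cell from P, ejecting 4. So w(1) = 4. P is now [].

So w = 4 3 1 5 2.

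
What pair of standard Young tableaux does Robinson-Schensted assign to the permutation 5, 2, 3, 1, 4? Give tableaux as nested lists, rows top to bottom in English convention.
P = [[1, 3, 4], [2], [5]], Q = [[1, 3, 5], [2], [4]]

Insert each entry of the permutation into P by Schensted row insertion, recording in Q the position of each new cell.

After inserting 5: P = [[5]].
After inserting 2: P = [[2], [5]].
After inserting 3: P = [[2, 3], [5]].
After inserting 1: P = [[1, 3], [2], [5]].
After inserting 4: P = [[1, 3, 4], [2], [5]].

So P = [[1, 3, 4], [2], [5]], Q = [[1, 3, 5], [2], [4]].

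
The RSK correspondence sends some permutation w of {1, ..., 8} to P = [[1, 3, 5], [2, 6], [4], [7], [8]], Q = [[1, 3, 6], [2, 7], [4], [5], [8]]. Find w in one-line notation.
Reverse the RSK construction: for i from n down to 1, find the cell of Q containing i, remove the entry at that cell from P, and reverse-bump it up through P; the value ejected from row 1 is w(i).

Step i=8: Q has 8 at row 5, column 1; remove 8 from row 5 of P and reverse-bump: 8 enters row 4 and ejects 7; 7 enters row 3 and ejects 4; 4 enters row 2 and ejects 2; 2 enters row 1 and ejects 1. So w(8) = 1. P is now [[2, 3, 5], [4, 6], [7], [8]].
Step i=7: Q has 7 at row 2, column 2; remove 6 from row 2 of P and reverse-bump: 6 enters row 1 and ejects 5. So w(7) = 5. P is now [[2, 3, 6], [4], [7], [8]].
Step i=6: Q has 6 at row 1, column 3; remove that cell from P, ejecting 6. So w(6) = 6. P is now [[2, 3], [4], [7], [8]].
Step i=5: Q has 5 at row 4, column 1; remove 8 from row 4 of P and reverse-bump: 8 enters row 3 and ejects 7; 7 enters row 2 and ejects 4; 4 enters row 1 and ejects 3. So w(5) = 3. P is now [[2, 4], [7], [8]].
Step i=4: Q has 4 at row 3, column 1; remove 8 from row 3 of P and reverse-bump: 8 enters row 2 and ejects 7; 7 enters row 1 and ejects 4. So w(4) = 4. P is now [[2, 7], [8]].
Step i=3: Q has 3 at row 1, column 2; remove that cell from P, ejecting 7. So w(3) = 7. P is now [[2], [8]].
Step i=2: Q has 2 at row 2, column 1; remove 8 from row 2 of P and reverse-bump: 8 enters row 1 and ejects 2. So w(2) = 2. P is now [[8]].
Step i=1: Q has 1 at row 1, column 1; remove that cell from P, ejecting 8. So w(1) = 8. P is now [].

So w = 8 2 7 4 3 6 5 1.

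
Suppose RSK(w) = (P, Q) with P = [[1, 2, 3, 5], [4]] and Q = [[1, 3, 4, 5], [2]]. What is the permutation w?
Reverse the RSK construction: for i from n down to 1, find the cell of Q containing i, remove the entry at that cell from P, and reverse-bump it up through P; the value ejected from row 1 is w(i).

Step i=5: Q has 5 at row 1, column 4; remove that cell from P, ejecting 5. So w(5) = 5. P is now [[1, 2, 3], [4]].
Step i=4: Q has 4 at row 1, column 3; remove that cell from P, ejecting 3. So w(4) = 3. P is now [[1, 2], [4]].
Step i=3: Q has 3 at row 1, column 2; remove that cell from P, ejecting 2. So w(3) = 2. P is now [[1], [4]].
Step i=2: Q has 2 at row 2, column 1; remove 4 from row 2 of P and reverse-bump: 4 enters row 1 and ejects 1. So w(2) = 1. P is now [[4]].
Step i=1: Q has 1 at row 1, column 1; remove that cell from P, ejecting 4. So w(1) = 4. P is now [].

So w = 4 1 2 3 5.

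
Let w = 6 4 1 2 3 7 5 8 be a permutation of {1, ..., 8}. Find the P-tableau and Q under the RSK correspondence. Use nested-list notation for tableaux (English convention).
P = [[1, 2, 3, 5, 8], [4, 7], [6]], Q = [[1, 4, 5, 6, 8], [2, 7], [3]]

Insert each entry of the permutation into P by Schensted row insertion, recording in Q the position of each new cell.

Insert 6: appended to row 1. P = [[6]], Q = [[1]].
Insert 4: 4 bumps 6 from row 1; 6 starts row 2. P = [[4], [6]], Q = [[1], [2]].
Insert 1: 1 bumps 4 from row 1; 4 bumps 6 from row 2; 6 starts row 3. P = [[1], [4], [6]], Q = [[1], [2], [3]].
Insert 2: appended to row 1. P = [[1, 2], [4], [6]], Q = [[1, 4], [2], [3]].
Insert 3: appended to row 1. P = [[1, 2, 3], [4], [6]], Q = [[1, 4, 5], [2], [3]].
Insert 7: appended to row 1. P = [[1, 2, 3, 7], [4], [6]], Q = [[1, 4, 5, 6], [2], [3]].
Insert 5: 5 bumps 7 from row 1; 7 appends to row 2. P = [[1, 2, 3, 5], [4, 7], [6]], Q = [[1, 4, 5, 6], [2, 7], [3]].
Insert 8: appended to row 1. P = [[1, 2, 3, 5, 8], [4, 7], [6]], Q = [[1, 4, 5, 6, 8], [2, 7], [3]].

So P = [[1, 2, 3, 5, 8], [4, 7], [6]], Q = [[1, 4, 5, 6, 8], [2, 7], [3]].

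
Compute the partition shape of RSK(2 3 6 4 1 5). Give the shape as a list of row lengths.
RSK row insertion gives P = [[1, 3, 4, 5], [2], [6]], which has shape [4, 1, 1].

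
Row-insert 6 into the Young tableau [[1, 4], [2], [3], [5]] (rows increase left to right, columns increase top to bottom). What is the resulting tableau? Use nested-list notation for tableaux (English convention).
[[1, 4, 6], [2], [3], [5]]

6 is larger than every entry of row 1, so it is appended to row 1. The new tableau is [[1, 4, 6], [2], [3], [5]].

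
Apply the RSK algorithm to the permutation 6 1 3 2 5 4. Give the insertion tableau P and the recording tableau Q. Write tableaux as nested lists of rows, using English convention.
P = [[1, 2, 4], [3, 5], [6]], Q = [[1, 3, 5], [2, 6], [4]]

Insert each entry of the permutation into P by Schensted row insertion, recording in Q the position of each new cell.

Insert 6: appended to row 1. P = [[6]].
Insert 1: 1 bumps 6 from row 1; 6 starts row 2. P = [[1], [6]].
Insert 3: appended to row 1. P = [[1, 3], [6]].
Insert 2: 2 bumps 3 from row 1; 3 bumps 6 from row 2; 6 starts row 3. P = [[1, 2], [3], [6]].
Insert 5: appended to row 1. P = [[1, 2, 5], [3], [6]].
Insert 4: 4 bumps 5 from row 1; 5 appends to row 2. P = [[1, 2, 4], [3, 5], [6]].

So P = [[1, 2, 4], [3, 5], [6]], Q = [[1, 3, 5], [2, 6], [4]].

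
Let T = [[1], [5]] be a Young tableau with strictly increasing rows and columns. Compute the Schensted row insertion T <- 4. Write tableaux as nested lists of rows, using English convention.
[[1, 4], [5]]

4 is larger than every entry of row 1, so it is appended to row 1. The new tableau is [[1, 4], [5]].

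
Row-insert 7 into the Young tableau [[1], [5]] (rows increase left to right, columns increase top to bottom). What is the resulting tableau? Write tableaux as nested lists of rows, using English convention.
[[1, 7], [5]]

7 is larger than every entry of row 1, so it is appended to row 1. The new tableau is [[1, 7], [5]].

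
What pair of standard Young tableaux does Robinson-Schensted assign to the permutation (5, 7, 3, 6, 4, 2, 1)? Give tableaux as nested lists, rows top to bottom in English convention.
P = [[1, 4], [2, 6], [3], [5], [7]], Q = [[1, 2], [3, 4], [5], [6], [7]]

Insert each entry of the permutation into P by Schensted row insertion, recording in Q the position of each new cell.

After inserting 5: P = [[5]].
After inserting 7: P = [[5, 7]].
After inserting 3: P = [[3, 7], [5]].
After inserting 6: P = [[3, 6], [5, 7]].
After inserting 4: P = [[3, 4], [5, 6], [7]].
After inserting 2: P = [[2, 4], [3, 6], [5], [7]].
After inserting 1: P = [[1, 4], [2, 6], [3], [5], [7]].

So P = [[1, 4], [2, 6], [3], [5], [7]], Q = [[1, 2], [3, 4], [5], [6], [7]].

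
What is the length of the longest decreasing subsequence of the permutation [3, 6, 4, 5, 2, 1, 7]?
4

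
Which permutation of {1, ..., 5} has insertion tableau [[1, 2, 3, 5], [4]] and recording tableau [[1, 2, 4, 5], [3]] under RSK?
1 4 2 3 5

Reverse the RSK construction: for i from n down to 1, find the cell of Q containing i, remove the entry at that cell from P, and reverse-bump it up through P; the value ejected from row 1 is w(i).

Step i=5: Q has 5 at row 1, column 4; remove that cell from P, ejecting 5. So w(5) = 5. P is now [[1, 2, 3], [4]].
Step i=4: Q has 4 at row 1, column 3; remove that cell from P, ejecting 3. So w(4) = 3. P is now [[1, 2], [4]].
Step i=3: Q has 3 at row 2, column 1; remove 4 from row 2 of P and reverse-bump: 4 enters row 1 and ejects 2. So w(3) = 2. P is now [[1, 4]].
Step i=2: Q has 2 at row 1, column 2; remove that cell from P, ejecting 4. So w(2) = 4. P is now [[1]].
Step i=1: Q has 1 at row 1, column 1; remove that cell from P, ejecting 1. So w(1) = 1. P is now [].

So w = 1 4 2 3 5.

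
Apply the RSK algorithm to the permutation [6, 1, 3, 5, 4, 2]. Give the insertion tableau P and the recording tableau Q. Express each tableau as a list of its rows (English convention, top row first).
P = [[1, 2, 4], [3], [5], [6]], Q = [[1, 3, 4], [2], [5], [6]]

Insert each entry of the permutation into P by Schensted row insertion, recording in Q the position of each new cell.

Insert 6: appended to row 1. P = [[6]], Q = [[1]].
Insert 1: 1 bumps 6 from row 1; 6 starts row 2. P = [[1], [6]], Q = [[1], [2]].
Insert 3: appended to row 1. P = [[1, 3], [6]], Q = [[1, 3], [2]].
Insert 5: appended to row 1. P = [[1, 3, 5], [6]], Q = [[1, 3, 4], [2]].
Insert 4: 4 bumps 5 from row 1; 5 bumps 6 from row 2; 6 starts row 3. P = [[1, 3, 4], [5], [6]], Q = [[1, 3, 4], [2], [5]].
Insert 2: 2 bumps 3 from row 1; 3 bumps 5 from row 2; 5 bumps 6 from row 3; 6 starts row 4. P = [[1, 2, 4], [3], [5], [6]], Q = [[1, 3, 4], [2], [5], [6]].

So P = [[1, 2, 4], [3], [5], [6]], Q = [[1, 3, 4], [2], [5], [6]].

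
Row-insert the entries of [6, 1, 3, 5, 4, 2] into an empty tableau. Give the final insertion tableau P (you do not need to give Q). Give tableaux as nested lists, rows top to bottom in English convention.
P = [[1, 2, 4], [3], [5], [6]]

After inserting 6: P = [[6]].
After inserting 1: P = [[1], [6]].
After inserting 3: P = [[1, 3], [6]].
After inserting 5: P = [[1, 3, 5], [6]].
After inserting 4: P = [[1, 3, 4], [5], [6]].
After inserting 2: P = [[1, 2, 4], [3], [5], [6]].

So P = [[1, 2, 4], [3], [5], [6]].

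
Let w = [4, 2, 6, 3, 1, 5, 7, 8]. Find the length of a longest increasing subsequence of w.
5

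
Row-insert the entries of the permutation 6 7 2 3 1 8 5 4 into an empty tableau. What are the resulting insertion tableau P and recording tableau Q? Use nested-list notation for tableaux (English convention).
Insert each entry of the permutation into P by Schensted row insertion, recording in Q the position of each new cell.

After inserting 6: P = [[6]].
After inserting 7: P = [[6, 7]].
After inserting 2: P = [[2, 7], [6]].
After inserting 3: P = [[2, 3], [6, 7]].
After inserting 1: P = [[1, 3], [2, 7], [6]].
After inserting 8: P = [[1, 3, 8], [2, 7], [6]].
After inserting 5: P = [[1, 3, 5], [2, 7, 8], [6]].
After inserting 4: P = [[1, 3, 4], [2, 5, 8], [6, 7]].

So P = [[1, 3, 4], [2, 5, 8], [6, 7]], Q = [[1, 2, 6], [3, 4, 7], [5, 8]].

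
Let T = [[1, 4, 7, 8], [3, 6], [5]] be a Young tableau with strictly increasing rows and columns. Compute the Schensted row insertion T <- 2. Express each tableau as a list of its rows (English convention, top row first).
In row 1, 2 replaces 4 (the leftmost entry greater than 2); 4 is bumped to row 2. In row 2, 4 replaces 6 (the leftmost entry greater than 4); 6 is bumped to row 3. 6 is appended to row 3. The new tableau is [[1, 2, 7, 8], [3, 4], [5, 6]].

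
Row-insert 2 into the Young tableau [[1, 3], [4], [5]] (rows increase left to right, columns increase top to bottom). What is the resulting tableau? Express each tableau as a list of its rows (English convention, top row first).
[[1, 2], [3], [4], [5]]

In row 1, 2 replaces 3 (the leftmost entry greater than 2); 3 is bumped to row 2. In row 2, 3 replaces 4 (the leftmost entry greater than 3); 4 is bumped to row 3. In row 3, 4 replaces 5 (the leftmost entry greater than 4); 5 is bumped to row 4. 5 starts a new row 4. The new tableau is [[1, 2], [3], [4], [5]].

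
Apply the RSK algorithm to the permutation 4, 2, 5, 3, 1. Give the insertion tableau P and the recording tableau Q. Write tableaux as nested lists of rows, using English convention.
Insert each entry of the permutation into P by Schensted row insertion, recording in Q the position of each new cell.

Insert 4: appended to row 1. P = [[4]], Q = [[1]].
Insert 2: 2 bumps 4 from row 1; 4 starts row 2. P = [[2], [4]], Q = [[1], [2]].
Insert 5: appended to row 1. P = [[2, 5], [4]], Q = [[1, 3], [2]].
Insert 3: 3 bumps 5 from row 1; 5 appends to row 2. P = [[2, 3], [4, 5]], Q = [[1, 3], [2, 4]].
Insert 1: 1 bumps 2 from row 1; 2 bumps 4 from row 2; 4 starts row 3. P = [[1, 3], [2, 5], [4]], Q = [[1, 3], [2, 4], [5]].

So P = [[1, 3], [2, 5], [4]], Q = [[1, 3], [2, 4], [5]].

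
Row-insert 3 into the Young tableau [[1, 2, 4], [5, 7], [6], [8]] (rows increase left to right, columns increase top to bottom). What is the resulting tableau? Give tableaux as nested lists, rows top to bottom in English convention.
In row 1, 3 replaces 4 (the leftmost entry greater than 3); 4 is bumped to row 2. In row 2, 4 replaces 5 (the leftmost entry greater than 4); 5 is bumped to row 3. In row 3, 5 replaces 6 (the leftmost entry greater than 5); 6 is bumped to row 4. In row 4, 6 replaces 8 (the leftmost entry greater than 6); 8 is bumped to row 5. 8 starts a new row 5. The new tableau is [[1, 2, 3], [4, 7], [5], [6], [8]].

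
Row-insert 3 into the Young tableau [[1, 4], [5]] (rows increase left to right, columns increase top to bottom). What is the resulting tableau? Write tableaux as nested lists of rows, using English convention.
In row 1, 3 replaces 4 (the leftmost entry greater than 3); 4 is bumped to row 2. In row 2, 4 replaces 5 (the leftmost entry greater than 4); 5 is bumped to row 3. 5 starts a new row 3. The new tableau is [[1, 3], [4], [5]].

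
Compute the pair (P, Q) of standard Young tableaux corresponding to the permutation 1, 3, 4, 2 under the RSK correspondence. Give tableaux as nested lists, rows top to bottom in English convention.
Insert each entry of the permutation into P by Schensted row insertion, recording in Q the position of each new cell.

Insert 1: appended to row 1. P = [[1]], Q = [[1]].
Insert 3: appended to row 1. P = [[1, 3]], Q = [[1, 2]].
Insert 4: appended to row 1. P = [[1, 3, 4]], Q = [[1, 2, 3]].
Insert 2: 2 bumps 3 from row 1; 3 starts row 2. P = [[1, 2, 4], [3]], Q = [[1, 2, 3], [4]].

So P = [[1, 2, 4], [3]], Q = [[1, 2, 3], [4]].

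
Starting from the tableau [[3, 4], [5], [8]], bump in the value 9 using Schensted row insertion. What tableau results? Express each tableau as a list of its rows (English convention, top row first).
9 is larger than every entry of row 1, so it is appended to row 1. The new tableau is [[3, 4, 9], [5], [8]].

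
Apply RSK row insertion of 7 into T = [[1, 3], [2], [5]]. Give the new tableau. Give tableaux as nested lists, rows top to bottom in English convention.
[[1, 3, 7], [2], [5]]

7 is larger than every entry of row 1, so it is appended to row 1. The new tableau is [[1, 3, 7], [2], [5]].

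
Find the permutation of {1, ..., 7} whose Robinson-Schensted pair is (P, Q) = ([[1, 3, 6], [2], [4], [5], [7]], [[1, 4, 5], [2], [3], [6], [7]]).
7 5 2 4 6 3 1

Reverse the RSK construction: for i from n down to 1, find the cell of Q containing i, remove the entry at that cell from P, and reverse-bump it up through P; the value ejected from row 1 is w(i).

Step i=7: Q has 7 at row 5, column 1; remove 7 from row 5 of P and reverse-bump: 7 enters row 4 and ejects 5; 5 enters row 3 and ejects 4; 4 enters row 2 and ejects 2; 2 enters row 1 and ejects 1. So w(7) = 1. P is now [[2, 3, 6], [4], [5], [7]].
Step i=6: Q has 6 at row 4, column 1; remove 7 from row 4 of P and reverse-bump: 7 enters row 3 and ejects 5; 5 enters row 2 and ejects 4; 4 enters row 1 and ejects 3. So w(6) = 3. P is now [[2, 4, 6], [5], [7]].
Step i=5: Q has 5 at row 1, column 3; remove that cell from P, ejecting 6. So w(5) = 6. P is now [[2, 4], [5], [7]].
Step i=4: Q has 4 at row 1, column 2; remove that cell from P, ejecting 4. So w(4) = 4. P is now [[2], [5], [7]].
Step i=3: Q has 3 at row 3, column 1; remove 7 from row 3 of P and reverse-bump: 7 enters row 2 and ejects 5; 5 enters row 1 and ejects 2. So w(3) = 2. P is now [[5], [7]].
Step i=2: Q has 2 at row 2, column 1; remove 7 from row 2 of P and reverse-bump: 7 enters row 1 and ejects 5. So w(2) = 5. P is now [[7]].
Step i=1: Q has 1 at row 1, column 1; remove that cell from P, ejecting 7. So w(1) = 7. P is now [].

So w = 7 5 2 4 6 3 1.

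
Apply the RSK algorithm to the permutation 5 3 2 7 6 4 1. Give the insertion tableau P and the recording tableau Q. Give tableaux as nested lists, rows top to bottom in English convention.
P = [[1, 4], [2, 6], [3, 7], [5]], Q = [[1, 4], [2, 5], [3, 6], [7]]

Insert each entry of the permutation into P by Schensted row insertion, recording in Q the position of each new cell.

Insert 5: appended to row 1. P = [[5]], Q = [[1]].
Insert 3: 3 bumps 5 from row 1; 5 starts row 2. P = [[3], [5]], Q = [[1], [2]].
Insert 2: 2 bumps 3 from row 1; 3 bumps 5 from row 2; 5 starts row 3. P = [[2], [3], [5]], Q = [[1], [2], [3]].
Insert 7: appended to row 1. P = [[2, 7], [3], [5]], Q = [[1, 4], [2], [3]].
Insert 6: 6 bumps 7 from row 1; 7 appends to row 2. P = [[2, 6], [3, 7], [5]], Q = [[1, 4], [2, 5], [3]].
Insert 4: 4 bumps 6 from row 1; 6 bumps 7 from row 2; 7 appends to row 3. P = [[2, 4], [3, 6], [5, 7]], Q = [[1, 4], [2, 5], [3, 6]].
Insert 1: 1 bumps 2 from row 1; 2 bumps 3 from row 2; 3 bumps 5 from row 3; 5 starts row 4. P = [[1, 4], [2, 6], [3, 7], [5]], Q = [[1, 4], [2, 5], [3, 6], [7]].

So P = [[1, 4], [2, 6], [3, 7], [5]], Q = [[1, 4], [2, 5], [3, 6], [7]].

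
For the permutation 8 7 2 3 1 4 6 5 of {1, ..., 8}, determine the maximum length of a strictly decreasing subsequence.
4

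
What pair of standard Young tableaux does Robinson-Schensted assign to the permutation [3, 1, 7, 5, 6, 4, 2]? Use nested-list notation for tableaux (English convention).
P = [[1, 2, 6], [3, 4], [5], [7]], Q = [[1, 3, 5], [2, 4], [6], [7]]

Insert each entry of the permutation into P by Schensted row insertion, recording in Q the position of each new cell.

Insert 3: appended to row 1. P = [[3]].
Insert 1: 1 bumps 3 from row 1; 3 starts row 2. P = [[1], [3]].
Insert 7: appended to row 1. P = [[1, 7], [3]].
Insert 5: 5 bumps 7 from row 1; 7 appends to row 2. P = [[1, 5], [3, 7]].
Insert 6: appended to row 1. P = [[1, 5, 6], [3, 7]].
Insert 4: 4 bumps 5 from row 1; 5 bumps 7 from row 2; 7 starts row 3. P = [[1, 4, 6], [3, 5], [7]].
Insert 2: 2 bumps 4 from row 1; 4 bumps 5 from row 2; 5 bumps 7 from row 3; 7 starts row 4. P = [[1, 2, 6], [3, 4], [5], [7]].

So P = [[1, 2, 6], [3, 4], [5], [7]], Q = [[1, 3, 5], [2, 4], [6], [7]].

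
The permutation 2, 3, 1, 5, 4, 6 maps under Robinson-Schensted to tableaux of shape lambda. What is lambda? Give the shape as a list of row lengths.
Row-insert each entry into an empty tableau.

After inserting 2: P = [[2]].
After inserting 3: P = [[2, 3]].
After inserting 1: P = [[1, 3], [2]].
After inserting 5: P = [[1, 3, 5], [2]].
After inserting 4: P = [[1, 3, 4], [2, 5]].
After inserting 6: P = [[1, 3, 4, 6], [2, 5]].

The final insertion tableau P = [[1, 3, 4, 6], [2, 5]] has shape [4, 2].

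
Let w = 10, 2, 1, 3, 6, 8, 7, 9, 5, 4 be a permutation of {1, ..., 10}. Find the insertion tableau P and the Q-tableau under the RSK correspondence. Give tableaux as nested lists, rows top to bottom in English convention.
Insert each entry of the permutation into P by Schensted row insertion, recording in Q the position of each new cell.

Insert 10: appended to row 1. P = [[10]], Q = [[1]].
Insert 2: 2 bumps 10 from row 1; 10 starts row 2. P = [[2], [10]], Q = [[1], [2]].
Insert 1: 1 bumps 2 from row 1; 2 bumps 10 from row 2; 10 starts row 3. P = [[1], [2], [10]], Q = [[1], [2], [3]].
Insert 3: appended to row 1. P = [[1, 3], [2], [10]], Q = [[1, 4], [2], [3]].
Insert 6: appended to row 1. P = [[1, 3, 6], [2], [10]], Q = [[1, 4, 5], [2], [3]].
Insert 8: appended to row 1. P = [[1, 3, 6, 8], [2], [10]], Q = [[1, 4, 5, 6], [2], [3]].
Insert 7: 7 bumps 8 from row 1; 8 appends to row 2. P = [[1, 3, 6, 7], [2, 8], [10]], Q = [[1, 4, 5, 6], [2, 7], [3]].
Insert 9: appended to row 1. P = [[1, 3, 6, 7, 9], [2, 8], [10]], Q = [[1, 4, 5, 6, 8], [2, 7], [3]].
Insert 5: 5 bumps 6 from row 1; 6 bumps 8 from row 2; 8 bumps 10 from row 3; 10 starts row 4. P = [[1, 3, 5, 7, 9], [2, 6], [8], [10]], Q = [[1, 4, 5, 6, 8], [2, 7], [3], [9]].
Insert 4: 4 bumps 5 from row 1; 5 bumps 6 from row 2; 6 bumps 8 from row 3; 8 bumps 10 from row 4; 10 starts row 5. P = [[1, 3, 4, 7, 9], [2, 5], [6], [8], [10]], Q = [[1, 4, 5, 6, 8], [2, 7], [3], [9], [10]].

So P = [[1, 3, 4, 7, 9], [2, 5], [6], [8], [10]], Q = [[1, 4, 5, 6, 8], [2, 7], [3], [9], [10]].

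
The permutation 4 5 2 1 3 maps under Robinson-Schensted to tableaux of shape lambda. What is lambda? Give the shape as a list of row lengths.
[2, 2, 1]

Row-insert each entry into an empty tableau.

After inserting 4: P = [[4]].
After inserting 5: P = [[4, 5]].
After inserting 2: P = [[2, 5], [4]].
After inserting 1: P = [[1, 5], [2], [4]].
After inserting 3: P = [[1, 3], [2, 5], [4]].

The final insertion tableau P = [[1, 3], [2, 5], [4]] has shape [2, 2, 1].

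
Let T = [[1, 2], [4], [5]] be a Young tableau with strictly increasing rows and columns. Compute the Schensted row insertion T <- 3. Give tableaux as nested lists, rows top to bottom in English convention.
[[1, 2, 3], [4], [5]]

3 is larger than every entry of row 1, so it is appended to row 1. The new tableau is [[1, 2, 3], [4], [5]].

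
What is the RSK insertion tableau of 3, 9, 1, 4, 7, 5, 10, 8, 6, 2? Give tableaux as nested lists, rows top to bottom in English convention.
P = [[1, 2, 5, 6], [3, 4, 8], [7, 10], [9]]

After inserting 3: P = [[3]].
After inserting 9: P = [[3, 9]].
After inserting 1: P = [[1, 9], [3]].
After inserting 4: P = [[1, 4], [3, 9]].
After inserting 7: P = [[1, 4, 7], [3, 9]].
After inserting 5: P = [[1, 4, 5], [3, 7], [9]].
After inserting 10: P = [[1, 4, 5, 10], [3, 7], [9]].
After inserting 8: P = [[1, 4, 5, 8], [3, 7, 10], [9]].
After inserting 6: P = [[1, 4, 5, 6], [3, 7, 8], [9, 10]].
After inserting 2: P = [[1, 2, 5, 6], [3, 4, 8], [7, 10], [9]].

So P = [[1, 2, 5, 6], [3, 4, 8], [7, 10], [9]].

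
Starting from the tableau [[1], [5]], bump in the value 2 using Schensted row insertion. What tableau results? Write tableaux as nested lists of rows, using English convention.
[[1, 2], [5]]

2 is larger than every entry of row 1, so it is appended to row 1. The new tableau is [[1, 2], [5]].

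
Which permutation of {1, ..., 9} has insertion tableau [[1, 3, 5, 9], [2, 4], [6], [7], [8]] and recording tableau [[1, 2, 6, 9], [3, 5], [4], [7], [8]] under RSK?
Reverse RSK: for i = n, n-1, ..., 1, locate i in Q, remove the corresponding corner cell from P, and reverse-bump its entry up through P; the value ejected from row 1 is w(i).

So w = 2 8 7 1 4 6 5 3 9.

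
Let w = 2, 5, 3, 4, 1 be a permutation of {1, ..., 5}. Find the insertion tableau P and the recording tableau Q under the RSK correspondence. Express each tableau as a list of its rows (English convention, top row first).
P = [[1, 3, 4], [2], [5]], Q = [[1, 2, 4], [3], [5]]

Insert each entry of the permutation into P by Schensted row insertion, recording in Q the position of each new cell.

Insert 2: appended to row 1. P = [[2]].
Insert 5: appended to row 1. P = [[2, 5]].
Insert 3: 3 bumps 5 from row 1; 5 starts row 2. P = [[2, 3], [5]].
Insert 4: appended to row 1. P = [[2, 3, 4], [5]].
Insert 1: 1 bumps 2 from row 1; 2 bumps 5 from row 2; 5 starts row 3. P = [[1, 3, 4], [2], [5]].

So P = [[1, 3, 4], [2], [5]], Q = [[1, 2, 4], [3], [5]].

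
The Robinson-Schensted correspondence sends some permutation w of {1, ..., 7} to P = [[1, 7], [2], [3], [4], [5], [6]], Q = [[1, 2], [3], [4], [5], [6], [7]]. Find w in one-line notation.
Reverse the RSK construction: for i from n down to 1, find the cell of Q containing i, remove the entry at that cell from P, and reverse-bump it up through P; the value ejected from row 1 is w(i).

Step i=7: Q has 7 at row 6, column 1; remove 6 from row 6 of P and reverse-bump: 6 enters row 5 and ejects 5; 5 enters row 4 and ejects 4; 4 enters row 3 and ejects 3; 3 enters row 2 and ejects 2; 2 enters row 1 and ejects 1. So w(7) = 1. P is now [[2, 7], [3], [4], [5], [6]].
Step i=6: Q has 6 at row 5, column 1; remove 6 from row 5 of P and reverse-bump: 6 enters row 4 and ejects 5; 5 enters row 3 and ejects 4; 4 enters row 2 and ejects 3; 3 enters row 1 and ejects 2. So w(6) = 2. P is now [[3, 7], [4], [5], [6]].
Step i=5: Q has 5 at row 4, column 1; remove 6 from row 4 of P and reverse-bump: 6 enters row 3 and ejects 5; 5 enters row 2 and ejects 4; 4 enters row 1 and ejects 3. So w(5) = 3. P is now [[4, 7], [5], [6]].
Step i=4: Q has 4 at row 3, column 1; remove 6 from row 3 of P and reverse-bump: 6 enters row 2 and ejects 5; 5 enters row 1 and ejects 4. So w(4) = 4. P is now [[5, 7], [6]].
Step i=3: Q has 3 at row 2, column 1; remove 6 from row 2 of P and reverse-bump: 6 enters row 1 and ejects 5. So w(3) = 5. P is now [[6, 7]].
Step i=2: Q has 2 at row 1, column 2; remove that cell from P, ejecting 7. So w(2) = 7. P is now [[6]].
Step i=1: Q has 1 at row 1, column 1; remove that cell from P, ejecting 6. So w(1) = 6. P is now [].

So w = 6 7 5 4 3 2 1.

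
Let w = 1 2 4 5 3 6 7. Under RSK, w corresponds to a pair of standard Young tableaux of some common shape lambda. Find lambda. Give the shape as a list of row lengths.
Row-insert each entry into an empty tableau.

After inserting 1: P = [[1]].
After inserting 2: P = [[1, 2]].
After inserting 4: P = [[1, 2, 4]].
After inserting 5: P = [[1, 2, 4, 5]].
After inserting 3: P = [[1, 2, 3, 5], [4]].
After inserting 6: P = [[1, 2, 3, 5, 6], [4]].
After inserting 7: P = [[1, 2, 3, 5, 6, 7], [4]].

The final insertion tableau P = [[1, 2, 3, 5, 6, 7], [4]] has shape [6, 1].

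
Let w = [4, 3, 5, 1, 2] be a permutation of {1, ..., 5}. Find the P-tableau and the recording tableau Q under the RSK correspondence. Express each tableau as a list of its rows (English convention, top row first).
Insert each entry of the permutation into P by Schensted row insertion, recording in Q the position of each new cell.

After inserting 4: P = [[4]].
After inserting 3: P = [[3], [4]].
After inserting 5: P = [[3, 5], [4]].
After inserting 1: P = [[1, 5], [3], [4]].
After inserting 2: P = [[1, 2], [3, 5], [4]].

So P = [[1, 2], [3, 5], [4]], Q = [[1, 3], [2, 5], [4]].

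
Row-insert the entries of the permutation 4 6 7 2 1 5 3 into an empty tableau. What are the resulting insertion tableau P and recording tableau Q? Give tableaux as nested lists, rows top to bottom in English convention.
P = [[1, 3, 7], [2, 5], [4, 6]], Q = [[1, 2, 3], [4, 6], [5, 7]]

Insert each entry of the permutation into P by Schensted row insertion, recording in Q the position of each new cell.

Insert 4: appended to row 1. P = [[4]].
Insert 6: appended to row 1. P = [[4, 6]].
Insert 7: appended to row 1. P = [[4, 6, 7]].
Insert 2: 2 bumps 4 from row 1; 4 starts row 2. P = [[2, 6, 7], [4]].
Insert 1: 1 bumps 2 from row 1; 2 bumps 4 from row 2; 4 starts row 3. P = [[1, 6, 7], [2], [4]].
Insert 5: 5 bumps 6 from row 1; 6 appends to row 2. P = [[1, 5, 7], [2, 6], [4]].
Insert 3: 3 bumps 5 from row 1; 5 bumps 6 from row 2; 6 appends to row 3. P = [[1, 3, 7], [2, 5], [4, 6]].

So P = [[1, 3, 7], [2, 5], [4, 6]], Q = [[1, 2, 3], [4, 6], [5, 7]].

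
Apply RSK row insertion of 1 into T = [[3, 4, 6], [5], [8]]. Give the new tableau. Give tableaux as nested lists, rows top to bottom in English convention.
In row 1, 1 replaces 3 (the leftmost entry greater than 1); 3 is bumped to row 2. In row 2, 3 replaces 5 (the leftmost entry greater than 3); 5 is bumped to row 3. In row 3, 5 replaces 8 (the leftmost entry greater than 5); 8 is bumped to row 4. 8 starts a new row 4. The new tableau is [[1, 4, 6], [3], [5], [8]].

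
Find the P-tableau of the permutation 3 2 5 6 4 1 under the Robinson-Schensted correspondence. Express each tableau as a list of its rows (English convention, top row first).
Insert 3: appended to row 1. P = [[3]].
Insert 2: 2 bumps 3 from row 1; 3 starts row 2. P = [[2], [3]].
Insert 5: appended to row 1. P = [[2, 5], [3]].
Insert 6: appended to row 1. P = [[2, 5, 6], [3]].
Insert 4: 4 bumps 5 from row 1; 5 appends to row 2. P = [[2, 4, 6], [3, 5]].
Insert 1: 1 bumps 2 from row 1; 2 bumps 3 from row 2; 3 starts row 3. P = [[1, 4, 6], [2, 5], [3]].

So P = [[1, 4, 6], [2, 5], [3]].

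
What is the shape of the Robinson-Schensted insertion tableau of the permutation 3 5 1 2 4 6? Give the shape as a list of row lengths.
[4, 2]

Row-insert each entry into an empty tableau.

After inserting 3: P = [[3]].
After inserting 5: P = [[3, 5]].
After inserting 1: P = [[1, 5], [3]].
After inserting 2: P = [[1, 2], [3, 5]].
After inserting 4: P = [[1, 2, 4], [3, 5]].
After inserting 6: P = [[1, 2, 4, 6], [3, 5]].

The final insertion tableau P = [[1, 2, 4, 6], [3, 5]] has shape [4, 2].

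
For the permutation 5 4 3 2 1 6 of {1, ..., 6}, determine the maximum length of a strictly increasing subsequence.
2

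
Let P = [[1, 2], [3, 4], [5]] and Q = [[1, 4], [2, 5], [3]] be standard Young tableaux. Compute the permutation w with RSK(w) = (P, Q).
Reverse RSK: for i = n, n-1, ..., 1, locate i in Q, remove the corresponding corner cell from P, and reverse-bump its entry up through P; the value ejected from row 1 is w(i).

So w = 5 3 1 4 2.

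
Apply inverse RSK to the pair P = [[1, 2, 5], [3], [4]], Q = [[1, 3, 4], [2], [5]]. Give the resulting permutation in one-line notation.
Reverse the RSK construction: for i from n down to 1, find the cell of Q containing i, remove the entry at that cell from P, and reverse-bump it up through P; the value ejected from row 1 is w(i).

Step i=5: Q has 5 at row 3, column 1; remove 4 from row 3 of P and reverse-bump: 4 enters row 2 and ejects 3; 3 enters row 1 and ejects 2. So w(5) = 2. P is now [[1, 3, 5], [4]].
Step i=4: Q has 4 at row 1, column 3; remove that cell from P, ejecting 5. So w(4) = 5. P is now [[1, 3], [4]].
Step i=3: Q has 3 at row 1, column 2; remove that cell from P, ejecting 3. So w(3) = 3. P is now [[1], [4]].
Step i=2: Q has 2 at row 2, column 1; remove 4 from row 2 of P and reverse-bump: 4 enters row 1 and ejects 1. So w(2) = 1. P is now [[4]].
Step i=1: Q has 1 at row 1, column 1; remove that cell from P, ejecting 4. So w(1) = 4. P is now [].

So w = 4 1 3 5 2.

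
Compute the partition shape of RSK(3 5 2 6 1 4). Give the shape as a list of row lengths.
[3, 2, 1]

Row-insert each entry into an empty tableau.

After inserting 3: P = [[3]].
After inserting 5: P = [[3, 5]].
After inserting 2: P = [[2, 5], [3]].
After inserting 6: P = [[2, 5, 6], [3]].
After inserting 1: P = [[1, 5, 6], [2], [3]].
After inserting 4: P = [[1, 4, 6], [2, 5], [3]].

The final insertion tableau P = [[1, 4, 6], [2, 5], [3]] has shape [3, 2, 1].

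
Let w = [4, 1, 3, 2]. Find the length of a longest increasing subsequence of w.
2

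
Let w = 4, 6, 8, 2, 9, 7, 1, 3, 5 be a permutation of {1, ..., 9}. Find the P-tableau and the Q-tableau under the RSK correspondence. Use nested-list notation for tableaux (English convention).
P = [[1, 3, 5, 9], [2, 6, 7], [4, 8]], Q = [[1, 2, 3, 5], [4, 6, 9], [7, 8]]

Insert each entry of the permutation into P by Schensted row insertion, recording in Q the position of each new cell.

Insert 4: appended to row 1. P = [[4]], Q = [[1]].
Insert 6: appended to row 1. P = [[4, 6]], Q = [[1, 2]].
Insert 8: appended to row 1. P = [[4, 6, 8]], Q = [[1, 2, 3]].
Insert 2: 2 bumps 4 from row 1; 4 starts row 2. P = [[2, 6, 8], [4]], Q = [[1, 2, 3], [4]].
Insert 9: appended to row 1. P = [[2, 6, 8, 9], [4]], Q = [[1, 2, 3, 5], [4]].
Insert 7: 7 bumps 8 from row 1; 8 appends to row 2. P = [[2, 6, 7, 9], [4, 8]], Q = [[1, 2, 3, 5], [4, 6]].
Insert 1: 1 bumps 2 from row 1; 2 bumps 4 from row 2; 4 starts row 3. P = [[1, 6, 7, 9], [2, 8], [4]], Q = [[1, 2, 3, 5], [4, 6], [7]].
Insert 3: 3 bumps 6 from row 1; 6 bumps 8 from row 2; 8 appends to row 3. P = [[1, 3, 7, 9], [2, 6], [4, 8]], Q = [[1, 2, 3, 5], [4, 6], [7, 8]].
Insert 5: 5 bumps 7 from row 1; 7 appends to row 2. P = [[1, 3, 5, 9], [2, 6, 7], [4, 8]], Q = [[1, 2, 3, 5], [4, 6, 9], [7, 8]].

So P = [[1, 3, 5, 9], [2, 6, 7], [4, 8]], Q = [[1, 2, 3, 5], [4, 6, 9], [7, 8]].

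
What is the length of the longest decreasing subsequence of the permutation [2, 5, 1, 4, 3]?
3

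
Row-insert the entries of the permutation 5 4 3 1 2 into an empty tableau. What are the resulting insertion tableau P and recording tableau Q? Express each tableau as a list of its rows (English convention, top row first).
P = [[1, 2], [3], [4], [5]], Q = [[1, 5], [2], [3], [4]]

Insert each entry of the permutation into P by Schensted row insertion, recording in Q the position of each new cell.

Insert 5: appended to row 1. P = [[5]].
Insert 4: 4 bumps 5 from row 1; 5 starts row 2. P = [[4], [5]].
Insert 3: 3 bumps 4 from row 1; 4 bumps 5 from row 2; 5 starts row 3. P = [[3], [4], [5]].
Insert 1: 1 bumps 3 from row 1; 3 bumps 4 from row 2; 4 bumps 5 from row 3; 5 starts row 4. P = [[1], [3], [4], [5]].
Insert 2: appended to row 1. P = [[1, 2], [3], [4], [5]].

So P = [[1, 2], [3], [4], [5]], Q = [[1, 5], [2], [3], [4]].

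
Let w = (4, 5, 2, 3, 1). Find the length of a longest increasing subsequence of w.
2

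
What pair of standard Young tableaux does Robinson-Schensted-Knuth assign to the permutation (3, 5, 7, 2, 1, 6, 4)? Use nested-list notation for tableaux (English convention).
Insert each entry of the permutation into P by Schensted row insertion, recording in Q the position of each new cell.

After inserting 3: P = [[3]].
After inserting 5: P = [[3, 5]].
After inserting 7: P = [[3, 5, 7]].
After inserting 2: P = [[2, 5, 7], [3]].
After inserting 1: P = [[1, 5, 7], [2], [3]].
After inserting 6: P = [[1, 5, 6], [2, 7], [3]].
After inserting 4: P = [[1, 4, 6], [2, 5], [3, 7]].

So P = [[1, 4, 6], [2, 5], [3, 7]], Q = [[1, 2, 3], [4, 6], [5, 7]].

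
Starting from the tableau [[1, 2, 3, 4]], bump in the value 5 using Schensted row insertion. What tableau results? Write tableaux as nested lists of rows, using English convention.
[[1, 2, 3, 4, 5]]

5 is larger than every entry of row 1, so it is appended to row 1. The new tableau is [[1, 2, 3, 4, 5]].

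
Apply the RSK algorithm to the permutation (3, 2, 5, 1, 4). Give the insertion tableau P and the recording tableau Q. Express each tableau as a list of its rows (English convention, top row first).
Insert each entry of the permutation into P by Schensted row insertion, recording in Q the position of each new cell.

Insert 3: appended to row 1. P = [[3]].
Insert 2: 2 bumps 3 from row 1; 3 starts row 2. P = [[2], [3]].
Insert 5: appended to row 1. P = [[2, 5], [3]].
Insert 1: 1 bumps 2 from row 1; 2 bumps 3 from row 2; 3 starts row 3. P = [[1, 5], [2], [3]].
Insert 4: 4 bumps 5 from row 1; 5 appends to row 2. P = [[1, 4], [2, 5], [3]].

So P = [[1, 4], [2, 5], [3]], Q = [[1, 3], [2, 5], [4]].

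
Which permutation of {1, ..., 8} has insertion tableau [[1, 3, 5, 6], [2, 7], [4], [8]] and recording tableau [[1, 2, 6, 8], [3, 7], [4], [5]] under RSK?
2 8 4 3 1 7 5 6

Reverse the RSK construction: for i from n down to 1, find the cell of Q containing i, remove the entry at that cell from P, and reverse-bump it up through P; the value ejected from row 1 is w(i).

Step i=8: Q has 8 at row 1, column 4; remove that cell from P, ejecting 6. So w(8) = 6. P is now [[1, 3, 5], [2, 7], [4], [8]].
Step i=7: Q has 7 at row 2, column 2; remove 7 from row 2 of P and reverse-bump: 7 enters row 1 and ejects 5. So w(7) = 5. P is now [[1, 3, 7], [2], [4], [8]].
Step i=6: Q has 6 at row 1, column 3; remove that cell from P, ejecting 7. So w(6) = 7. P is now [[1, 3], [2], [4], [8]].
Step i=5: Q has 5 at row 4, column 1; remove 8 from row 4 of P and reverse-bump: 8 enters row 3 and ejects 4; 4 enters row 2 and ejects 2; 2 enters row 1 and ejects 1. So w(5) = 1. P is now [[2, 3], [4], [8]].
Step i=4: Q has 4 at row 3, column 1; remove 8 from row 3 of P and reverse-bump: 8 enters row 2 and ejects 4; 4 enters row 1 and ejects 3. So w(4) = 3. P is now [[2, 4], [8]].
Step i=3: Q has 3 at row 2, column 1; remove 8 from row 2 of P and reverse-bump: 8 enters row 1 and ejects 4. So w(3) = 4. P is now [[2, 8]].
Step i=2: Q has 2 at row 1, column 2; remove that cell from P, ejecting 8. So w(2) = 8. P is now [[2]].
Step i=1: Q has 1 at row 1, column 1; remove that cell from P, ejecting 2. So w(1) = 2. P is now [].

So w = 2 8 4 3 1 7 5 6.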